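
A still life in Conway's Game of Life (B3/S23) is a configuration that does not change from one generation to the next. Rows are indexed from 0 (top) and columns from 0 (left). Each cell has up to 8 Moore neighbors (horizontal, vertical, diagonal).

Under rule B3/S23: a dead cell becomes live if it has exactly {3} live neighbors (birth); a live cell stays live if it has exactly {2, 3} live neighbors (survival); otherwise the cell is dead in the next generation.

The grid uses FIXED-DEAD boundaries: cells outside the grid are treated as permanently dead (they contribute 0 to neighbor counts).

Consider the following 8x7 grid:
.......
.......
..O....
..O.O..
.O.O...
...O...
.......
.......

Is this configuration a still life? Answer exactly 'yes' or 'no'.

Answer: no

Derivation:
Compute generation 1 and compare to generation 0 (given above):
Generation 1:
.......
.......
...O...
.OO....
...OO..
..O....
.......
.......
Cell (2,2) differs: gen0=1 vs gen1=0 -> NOT a still life.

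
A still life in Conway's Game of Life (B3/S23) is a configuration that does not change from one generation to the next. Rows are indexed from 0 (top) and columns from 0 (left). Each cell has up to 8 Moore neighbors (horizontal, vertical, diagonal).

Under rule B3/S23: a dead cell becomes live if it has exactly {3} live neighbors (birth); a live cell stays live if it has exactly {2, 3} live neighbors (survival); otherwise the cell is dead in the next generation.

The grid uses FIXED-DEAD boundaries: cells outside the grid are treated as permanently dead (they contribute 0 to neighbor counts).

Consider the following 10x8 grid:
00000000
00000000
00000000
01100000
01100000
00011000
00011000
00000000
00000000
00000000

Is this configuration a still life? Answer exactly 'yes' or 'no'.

Answer: no

Derivation:
Compute generation 1 and compare to generation 0 (given above):
Generation 1:
00000000
00000000
00000000
01100000
01000000
00001000
00011000
00000000
00000000
00000000
Cell (4,2) differs: gen0=1 vs gen1=0 -> NOT a still life.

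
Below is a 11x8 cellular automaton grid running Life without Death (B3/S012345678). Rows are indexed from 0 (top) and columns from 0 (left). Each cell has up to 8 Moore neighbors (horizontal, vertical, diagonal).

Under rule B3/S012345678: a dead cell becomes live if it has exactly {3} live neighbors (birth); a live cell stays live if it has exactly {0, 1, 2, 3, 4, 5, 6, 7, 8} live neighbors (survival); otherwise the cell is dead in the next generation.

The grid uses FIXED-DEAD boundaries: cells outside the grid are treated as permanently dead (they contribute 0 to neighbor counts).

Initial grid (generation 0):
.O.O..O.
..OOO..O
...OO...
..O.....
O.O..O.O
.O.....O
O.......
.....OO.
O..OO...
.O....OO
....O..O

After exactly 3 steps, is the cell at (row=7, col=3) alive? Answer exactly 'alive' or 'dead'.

Simulating step by step:
Generation 0 (given above): 27 live cells
Generation 1: 41 live cells
.O.OO.O.
..OOOO.O
...OO...
.OO.O...
O.O..OOO
OO....OO
O.....O.
....OOO.
O..OO..O
.O.OOOOO
....O.OO
Generation 2: 51 live cells
.O.OO.O.
..OOOOOO
.O.OO...
.OO.O.O.
O.OO.OOO
OO....OO
OO....O.
...OOOOO
O.OOO..O
.OOOOOOO
...OO.OO
Generation 3: 60 live cells
.O.OO.OO
.OOOOOOO
.O.OO..O
OOO.O.OO
O.OOOOOO
OO....OO
OOO.O.O.
O..OOOOO
O.OOO..O
.OOOOOOO
...OO.OO

Cell (7,3) at generation 3: 1 -> alive

Answer: alive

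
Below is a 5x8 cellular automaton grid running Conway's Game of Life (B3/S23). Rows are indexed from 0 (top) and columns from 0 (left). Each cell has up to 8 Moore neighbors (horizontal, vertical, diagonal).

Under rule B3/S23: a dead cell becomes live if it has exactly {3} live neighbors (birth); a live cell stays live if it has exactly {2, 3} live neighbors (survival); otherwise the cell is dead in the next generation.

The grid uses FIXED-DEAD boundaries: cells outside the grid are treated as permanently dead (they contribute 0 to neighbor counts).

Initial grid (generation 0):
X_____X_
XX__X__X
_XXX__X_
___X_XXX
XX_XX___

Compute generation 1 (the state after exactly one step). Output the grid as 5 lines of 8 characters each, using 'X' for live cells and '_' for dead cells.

Answer: XX______
X__X_XXX
XX_X____
X____XXX
__XXXXX_

Derivation:
Simulating step by step:
Generation 0 (given above): 18 live cells
Generation 1: 19 live cells
(generation 1 grid is the final answer)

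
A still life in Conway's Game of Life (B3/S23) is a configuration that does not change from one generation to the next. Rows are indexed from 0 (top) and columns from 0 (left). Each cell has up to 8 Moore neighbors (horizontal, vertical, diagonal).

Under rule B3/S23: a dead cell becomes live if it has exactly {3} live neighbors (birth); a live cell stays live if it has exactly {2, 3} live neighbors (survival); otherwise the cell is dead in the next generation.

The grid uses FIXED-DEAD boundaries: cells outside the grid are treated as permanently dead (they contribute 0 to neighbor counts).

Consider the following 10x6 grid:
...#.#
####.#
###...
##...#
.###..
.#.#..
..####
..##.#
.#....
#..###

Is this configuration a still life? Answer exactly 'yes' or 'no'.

Answer: no

Derivation:
Compute generation 1 and compare to generation 0 (given above):
Generation 1:
.#.#..
#..#..
...##.
...#..
...##.
.#....
.#...#
.#...#
.#...#
....#.
Cell (0,1) differs: gen0=0 vs gen1=1 -> NOT a still life.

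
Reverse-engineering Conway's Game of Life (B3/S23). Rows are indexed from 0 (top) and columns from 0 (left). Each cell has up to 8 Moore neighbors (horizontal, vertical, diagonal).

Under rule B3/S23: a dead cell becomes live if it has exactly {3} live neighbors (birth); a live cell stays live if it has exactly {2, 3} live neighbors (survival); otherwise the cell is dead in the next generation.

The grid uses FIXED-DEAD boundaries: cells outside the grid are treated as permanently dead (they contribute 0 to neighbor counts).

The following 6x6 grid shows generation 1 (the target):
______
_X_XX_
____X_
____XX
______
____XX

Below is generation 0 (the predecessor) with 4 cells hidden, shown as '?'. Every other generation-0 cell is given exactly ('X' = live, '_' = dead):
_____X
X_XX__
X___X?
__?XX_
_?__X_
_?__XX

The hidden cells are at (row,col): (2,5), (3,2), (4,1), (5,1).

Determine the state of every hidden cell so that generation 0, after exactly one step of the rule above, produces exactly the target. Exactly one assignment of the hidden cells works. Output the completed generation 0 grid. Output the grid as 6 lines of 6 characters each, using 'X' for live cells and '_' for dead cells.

Hidden generation-0 cells (in order): (2,5), (3,2), (4,1), (5,1).
A hidden cell only influences target cells in its own 3x3 neighborhood. Try each of the 2^4 = 16 assignments, step the completed generation 0 forward once under B3/S23, and compare with the target:
  (2,5)=_ (3,2)=_ (4,1)=_ (5,1)=_ -> step gives (2,1)='X' but target has '_' -> reject
  (2,5)=_ (3,2)=_ (4,1)=_ (5,1)=X -> step gives (2,1)='X' but target has '_' -> reject
  (2,5)=_ (3,2)=_ (4,1)=X (5,1)=_ -> step gives (2,1)='X' but target has '_' -> reject
  (2,5)=_ (3,2)=_ (4,1)=X (5,1)=X -> step gives (2,1)='X' but target has '_' -> reject
  (2,5)=_ (3,2)=X (4,1)=_ (5,1)=_ -> step reproduces the target at every cell -> ACCEPT
  (2,5)=_ (3,2)=X (4,1)=_ (5,1)=X -> step gives (4,2)='X' but target has '_' -> reject
  (2,5)=_ (3,2)=X (4,1)=X (5,1)=_ -> step gives (3,1)='X' but target has '_' -> reject
  (2,5)=_ (3,2)=X (4,1)=X (5,1)=X -> step gives (3,1)='X' but target has '_' -> reject
  (2,5)=X (3,2)=_ (4,1)=_ (5,1)=_ -> step gives (1,4)='_' but target has 'X' -> reject
  (2,5)=X (3,2)=_ (4,1)=_ (5,1)=X -> step gives (1,4)='_' but target has 'X' -> reject
  (2,5)=X (3,2)=_ (4,1)=X (5,1)=_ -> step gives (1,4)='_' but target has 'X' -> reject
  (2,5)=X (3,2)=_ (4,1)=X (5,1)=X -> step gives (1,4)='_' but target has 'X' -> reject
  (2,5)=X (3,2)=X (4,1)=_ (5,1)=_ -> step gives (1,4)='_' but target has 'X' -> reject
  (2,5)=X (3,2)=X (4,1)=_ (5,1)=X -> step gives (1,4)='_' but target has 'X' -> reject
  (2,5)=X (3,2)=X (4,1)=X (5,1)=_ -> step gives (1,4)='_' but target has 'X' -> reject
  (2,5)=X (3,2)=X (4,1)=X (5,1)=X -> step gives (1,4)='_' but target has 'X' -> reject
Unique solution: (2,5)=dead, (3,2)=live, (4,1)=dead, (5,1)=dead.
Check: live-neighbor counts of every cell in the completed generation 0:
122220
131232
144632
121433
012544
000222
Applying B3/S23 to generation 0 with these counts gives:
______
_X_XX_
____X_
____XX
______
____XX
which matches the target exactly.

Answer: _____X
X_XX__
X___X_
__XXX_
____X_
____XX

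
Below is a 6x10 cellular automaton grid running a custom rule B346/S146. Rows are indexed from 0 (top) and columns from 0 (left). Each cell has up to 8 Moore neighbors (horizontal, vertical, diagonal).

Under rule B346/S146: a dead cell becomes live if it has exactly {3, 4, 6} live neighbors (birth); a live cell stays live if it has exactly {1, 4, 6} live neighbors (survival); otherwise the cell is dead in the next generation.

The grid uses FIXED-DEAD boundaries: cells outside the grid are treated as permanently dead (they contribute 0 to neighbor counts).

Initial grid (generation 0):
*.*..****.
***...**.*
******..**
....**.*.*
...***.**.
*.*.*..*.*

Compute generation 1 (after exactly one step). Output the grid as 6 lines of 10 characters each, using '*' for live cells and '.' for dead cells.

Simulating step by step:
Generation 0 (given above): 34 live cells
Generation 1: 23 live cells
(generation 1 grid is the final answer)

Answer: ......**..
*...*...*.
..****.*..
.***....*.
...*.*...*
..**.**.**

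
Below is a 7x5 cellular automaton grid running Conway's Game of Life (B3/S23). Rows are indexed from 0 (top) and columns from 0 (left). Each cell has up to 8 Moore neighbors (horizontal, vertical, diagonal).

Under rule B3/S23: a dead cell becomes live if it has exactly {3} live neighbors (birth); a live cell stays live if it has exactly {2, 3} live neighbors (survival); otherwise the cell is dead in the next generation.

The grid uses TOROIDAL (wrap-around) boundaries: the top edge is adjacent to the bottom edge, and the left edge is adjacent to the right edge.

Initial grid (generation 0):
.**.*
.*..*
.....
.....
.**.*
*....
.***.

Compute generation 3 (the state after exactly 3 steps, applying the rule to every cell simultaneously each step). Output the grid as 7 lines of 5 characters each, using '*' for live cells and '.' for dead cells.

Simulating step by step:
Generation 0 (given above): 12 live cells
Generation 1: 10 live cells
....*
.***.
.....
.....
**...
*...*
...**
Generation 2: 11 live cells
*...*
..**.
..*..
.....
**..*
.*.*.
...*.
Generation 3: 19 live cells
(generation 3 grid is the final answer)

Answer: ..*.*
.****
..**.
**...
***.*
.*.*.
*.**.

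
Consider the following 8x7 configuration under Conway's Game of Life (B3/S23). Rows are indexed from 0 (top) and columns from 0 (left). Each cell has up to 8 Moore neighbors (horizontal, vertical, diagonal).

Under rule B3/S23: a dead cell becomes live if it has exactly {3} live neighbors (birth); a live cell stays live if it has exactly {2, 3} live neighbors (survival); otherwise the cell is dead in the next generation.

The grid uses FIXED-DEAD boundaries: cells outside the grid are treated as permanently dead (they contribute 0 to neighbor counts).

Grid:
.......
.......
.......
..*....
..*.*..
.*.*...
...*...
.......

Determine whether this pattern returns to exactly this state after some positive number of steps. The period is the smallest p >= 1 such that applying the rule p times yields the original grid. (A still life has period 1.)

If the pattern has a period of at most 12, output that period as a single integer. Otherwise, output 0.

Simulating and comparing each generation to the original:
Gen 0 (original, given above): 6 live cells
Gen 1: 6 live cells, differs from original
Gen 2: 6 live cells, MATCHES original -> period = 2

Answer: 2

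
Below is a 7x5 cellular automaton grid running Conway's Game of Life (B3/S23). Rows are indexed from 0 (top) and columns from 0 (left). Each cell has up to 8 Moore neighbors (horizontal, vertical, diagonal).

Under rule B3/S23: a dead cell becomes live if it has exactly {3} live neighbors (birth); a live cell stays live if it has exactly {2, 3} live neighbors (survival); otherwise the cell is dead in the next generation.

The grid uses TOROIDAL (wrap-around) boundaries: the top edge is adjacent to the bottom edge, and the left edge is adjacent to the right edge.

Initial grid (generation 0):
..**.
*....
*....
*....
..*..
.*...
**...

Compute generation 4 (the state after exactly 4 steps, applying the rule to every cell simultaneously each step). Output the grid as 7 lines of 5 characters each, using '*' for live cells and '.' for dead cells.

Answer: ....*
**.**
..**.
*..**
*..*.
.....
...*.

Derivation:
Simulating step by step:
Generation 0 (given above): 9 live cells
Generation 1: 15 live cells
*.*.*
.*..*
**..*
.*...
.*...
***..
**...
Generation 2: 11 live cells
..***
..*..
.**.*
.**..
.....
..*..
...*.
Generation 3: 12 live cells
..*.*
*...*
*....
****.
.**..
.....
....*
Generation 4: 13 live cells
(generation 4 grid is the final answer)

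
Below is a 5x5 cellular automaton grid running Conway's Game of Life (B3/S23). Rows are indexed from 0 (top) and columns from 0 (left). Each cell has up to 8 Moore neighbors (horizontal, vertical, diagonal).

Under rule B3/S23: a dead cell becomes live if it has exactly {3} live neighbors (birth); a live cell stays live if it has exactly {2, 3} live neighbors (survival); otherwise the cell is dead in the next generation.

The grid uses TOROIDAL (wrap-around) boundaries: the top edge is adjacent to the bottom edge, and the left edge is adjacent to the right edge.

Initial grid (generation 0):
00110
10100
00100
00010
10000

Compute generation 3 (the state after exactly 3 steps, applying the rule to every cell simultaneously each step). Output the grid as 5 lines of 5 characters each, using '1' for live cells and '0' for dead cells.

Answer: 00001
01001
01111
01001
01101

Derivation:
Simulating step by step:
Generation 0 (given above): 7 live cells
Generation 1: 10 live cells
00111
00100
01110
00000
00111
Generation 2: 10 live cells
01001
00001
01110
01001
00101
Generation 3: 12 live cells
(generation 3 grid is the final answer)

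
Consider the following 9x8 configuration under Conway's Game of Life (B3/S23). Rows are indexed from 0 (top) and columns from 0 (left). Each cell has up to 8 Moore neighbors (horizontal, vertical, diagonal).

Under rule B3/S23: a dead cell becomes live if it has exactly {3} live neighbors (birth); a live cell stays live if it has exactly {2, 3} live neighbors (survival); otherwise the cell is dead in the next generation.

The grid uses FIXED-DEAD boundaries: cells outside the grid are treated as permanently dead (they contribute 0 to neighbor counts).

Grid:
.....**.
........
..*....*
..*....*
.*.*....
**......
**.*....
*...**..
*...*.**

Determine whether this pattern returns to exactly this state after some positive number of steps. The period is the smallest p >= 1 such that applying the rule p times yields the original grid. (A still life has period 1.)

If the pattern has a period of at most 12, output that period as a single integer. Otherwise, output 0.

Answer: 0

Derivation:
Simulating and comparing each generation to the original:
Gen 0 (original, given above): 20 live cells
Gen 1: 15 live cells, differs from original
Gen 2: 12 live cells, differs from original
Gen 3: 8 live cells, differs from original
Gen 4: 5 live cells, differs from original
Gen 5: 2 live cells, differs from original
Gen 6: 0 live cells, differs from original
Gen 7: 0 live cells, differs from original
Gen 8: 0 live cells, differs from original
Gen 9: 0 live cells, differs from original
Gen 10: 0 live cells, differs from original
Gen 11: 0 live cells, differs from original
Gen 12: 0 live cells, differs from original
No period found within 12 steps.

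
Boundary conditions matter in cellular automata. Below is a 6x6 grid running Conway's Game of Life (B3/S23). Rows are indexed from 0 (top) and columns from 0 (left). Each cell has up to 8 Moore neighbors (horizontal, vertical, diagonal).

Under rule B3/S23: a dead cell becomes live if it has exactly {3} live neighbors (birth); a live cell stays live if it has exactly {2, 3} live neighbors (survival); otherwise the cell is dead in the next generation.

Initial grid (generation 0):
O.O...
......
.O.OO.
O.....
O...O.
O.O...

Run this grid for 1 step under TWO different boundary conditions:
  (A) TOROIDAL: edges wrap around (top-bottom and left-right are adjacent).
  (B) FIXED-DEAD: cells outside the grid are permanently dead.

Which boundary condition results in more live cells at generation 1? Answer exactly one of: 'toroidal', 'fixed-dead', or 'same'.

Answer: toroidal

Derivation:
Under TOROIDAL boundary, generation 1:
......
.OOO..
......
OO.OO.
O.....
O..O..
Population = 10

Under FIXED-DEAD boundary, generation 1:
......
.OOO..
......
OO.OO.
O.....
.O....
Population = 9

Comparison: toroidal=10, fixed-dead=9 -> toroidal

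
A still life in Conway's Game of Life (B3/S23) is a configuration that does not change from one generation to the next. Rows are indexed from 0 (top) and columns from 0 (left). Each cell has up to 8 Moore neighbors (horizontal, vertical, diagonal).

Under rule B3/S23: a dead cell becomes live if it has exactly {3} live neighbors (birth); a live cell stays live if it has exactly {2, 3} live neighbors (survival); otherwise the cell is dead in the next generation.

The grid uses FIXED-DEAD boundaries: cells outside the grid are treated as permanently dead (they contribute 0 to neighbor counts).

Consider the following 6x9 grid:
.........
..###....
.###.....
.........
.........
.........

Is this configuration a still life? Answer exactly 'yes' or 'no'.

Compute generation 1 and compare to generation 0 (given above):
Generation 1:
...#.....
.#..#....
.#..#....
..#......
.........
.........
Cell (0,3) differs: gen0=0 vs gen1=1 -> NOT a still life.

Answer: no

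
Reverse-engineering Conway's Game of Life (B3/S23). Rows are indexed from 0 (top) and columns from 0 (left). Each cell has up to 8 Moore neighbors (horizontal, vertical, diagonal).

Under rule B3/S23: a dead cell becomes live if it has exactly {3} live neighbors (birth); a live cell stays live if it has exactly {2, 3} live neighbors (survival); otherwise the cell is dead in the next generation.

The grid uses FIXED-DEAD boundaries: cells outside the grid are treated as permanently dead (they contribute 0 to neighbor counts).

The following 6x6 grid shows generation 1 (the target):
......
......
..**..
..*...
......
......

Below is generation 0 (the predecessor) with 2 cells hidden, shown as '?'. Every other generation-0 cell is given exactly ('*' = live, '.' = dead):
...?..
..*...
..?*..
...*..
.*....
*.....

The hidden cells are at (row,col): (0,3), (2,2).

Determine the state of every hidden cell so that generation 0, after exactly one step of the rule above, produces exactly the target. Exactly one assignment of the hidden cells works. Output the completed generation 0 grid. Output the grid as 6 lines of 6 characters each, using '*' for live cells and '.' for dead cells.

Hidden generation-0 cells (in order): (0,3), (2,2).
A hidden cell only influences target cells in its own 3x3 neighborhood. Try each of the 2^2 = 4 assignments, step the completed generation 0 forward once under B3/S23, and compare with the target:
  (0,3)=. (2,2)=. -> step reproduces the target at every cell -> ACCEPT
  (0,3)=. (2,2)=* -> step gives (1,2)='*' but target has '.' -> reject
  (0,3)=* (2,2)=. -> step gives (1,2)='*' but target has '.' -> reject
  (0,3)=* (2,2)=* -> step gives (1,2)='*' but target has '.' -> reject
Unique solution: (0,3)=dead, (2,2)=dead.
Check: live-neighbor counts of every cell in the completed generation 0:
011100
011210
013220
113120
212110
121000
Applying B3/S23 to generation 0 with these counts gives:
......
......
..**..
..*...
......
......
which matches the target exactly.

Answer: ......
..*...
...*..
...*..
.*....
*.....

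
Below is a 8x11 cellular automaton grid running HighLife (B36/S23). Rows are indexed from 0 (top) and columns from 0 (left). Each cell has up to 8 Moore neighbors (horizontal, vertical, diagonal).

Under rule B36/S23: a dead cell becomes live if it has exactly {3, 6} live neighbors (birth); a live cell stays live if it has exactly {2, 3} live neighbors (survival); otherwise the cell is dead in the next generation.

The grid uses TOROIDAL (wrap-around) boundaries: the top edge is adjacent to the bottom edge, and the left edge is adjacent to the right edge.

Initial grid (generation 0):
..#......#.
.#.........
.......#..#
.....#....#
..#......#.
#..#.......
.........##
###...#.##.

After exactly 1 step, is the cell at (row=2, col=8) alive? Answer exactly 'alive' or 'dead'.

Simulating step by step:
Generation 0 (given above): 19 live cells
Generation 1: 17 live cells
#.#.....###
...........
#..........
.........##
..........#
.........#.
..#.....##.
###.....#..

Cell (2,8) at generation 1: 0 -> dead

Answer: dead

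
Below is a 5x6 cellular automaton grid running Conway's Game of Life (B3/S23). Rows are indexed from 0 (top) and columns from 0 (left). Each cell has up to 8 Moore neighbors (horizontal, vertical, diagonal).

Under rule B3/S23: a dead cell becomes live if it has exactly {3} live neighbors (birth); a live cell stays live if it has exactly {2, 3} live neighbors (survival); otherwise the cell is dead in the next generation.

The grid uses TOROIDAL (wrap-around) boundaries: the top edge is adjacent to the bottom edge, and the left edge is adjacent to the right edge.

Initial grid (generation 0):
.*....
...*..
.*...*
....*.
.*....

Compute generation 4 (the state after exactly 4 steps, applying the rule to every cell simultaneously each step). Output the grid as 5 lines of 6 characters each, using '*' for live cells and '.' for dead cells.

Answer: ......
.**...
.*....
......
......

Derivation:
Simulating step by step:
Generation 0 (given above): 6 live cells
Generation 1: 5 live cells
..*...
*.*...
....*.
*.....
......
Generation 2: 5 live cells
.*....
.*.*..
.*...*
......
......
Generation 3: 4 live cells
..*...
.*....
*.*...
......
......
Generation 4: 3 live cells
(generation 4 grid is the final answer)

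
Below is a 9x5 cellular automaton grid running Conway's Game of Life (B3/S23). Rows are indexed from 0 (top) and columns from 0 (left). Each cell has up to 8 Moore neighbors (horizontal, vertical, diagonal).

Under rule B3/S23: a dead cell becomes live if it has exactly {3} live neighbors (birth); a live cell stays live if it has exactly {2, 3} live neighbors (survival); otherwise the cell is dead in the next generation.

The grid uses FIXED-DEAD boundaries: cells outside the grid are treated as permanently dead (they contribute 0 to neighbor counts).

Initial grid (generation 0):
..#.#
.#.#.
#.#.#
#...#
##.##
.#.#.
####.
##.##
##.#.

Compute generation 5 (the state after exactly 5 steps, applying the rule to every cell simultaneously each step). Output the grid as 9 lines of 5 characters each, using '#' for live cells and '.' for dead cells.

Answer: ..##.
.##.#
##.##
#...#
#.#.#
.##.#
....#
.....
...##

Derivation:
Simulating step by step:
Generation 0 (given above): 26 live cells
Generation 1: 19 live cells
..##.
.#..#
#.#.#
#.#.#
##.##
.....
.....
....#
##.##
Generation 2: 19 live cells
..##.
.#..#
#.#.#
#.#.#
#####
.....
.....
...##
...##
Generation 3: 19 live cells
..##.
.#..#
#.#.#
#...#
#.#.#
.###.
.....
...##
...##
Generation 4: 19 live cells
..##.
.#..#
#...#
#...#
#.#.#
.###.
....#
...##
...##
Generation 5: 20 live cells
(generation 5 grid is the final answer)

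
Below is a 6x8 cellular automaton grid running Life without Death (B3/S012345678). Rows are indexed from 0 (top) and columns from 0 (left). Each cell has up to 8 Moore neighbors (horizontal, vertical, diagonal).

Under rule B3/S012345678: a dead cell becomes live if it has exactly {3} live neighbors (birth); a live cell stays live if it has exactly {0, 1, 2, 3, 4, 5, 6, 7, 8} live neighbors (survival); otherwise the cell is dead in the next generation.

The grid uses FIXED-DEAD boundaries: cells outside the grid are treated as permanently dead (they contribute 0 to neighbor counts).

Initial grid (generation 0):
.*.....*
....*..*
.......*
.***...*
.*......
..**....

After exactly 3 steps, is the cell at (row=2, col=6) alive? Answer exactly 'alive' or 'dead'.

Simulating step by step:
Generation 0 (given above): 12 live cells
Generation 1: 16 live cells
.*.....*
....*.**
..**..**
.***...*
.*......
..**....
Generation 2: 24 live cells
.*....**
..******
.*******
.***..**
.*......
..**....
Generation 3: 28 live cells
.****.**
..******
.*******
****..**
.*......
..**....

Cell (2,6) at generation 3: 1 -> alive

Answer: alive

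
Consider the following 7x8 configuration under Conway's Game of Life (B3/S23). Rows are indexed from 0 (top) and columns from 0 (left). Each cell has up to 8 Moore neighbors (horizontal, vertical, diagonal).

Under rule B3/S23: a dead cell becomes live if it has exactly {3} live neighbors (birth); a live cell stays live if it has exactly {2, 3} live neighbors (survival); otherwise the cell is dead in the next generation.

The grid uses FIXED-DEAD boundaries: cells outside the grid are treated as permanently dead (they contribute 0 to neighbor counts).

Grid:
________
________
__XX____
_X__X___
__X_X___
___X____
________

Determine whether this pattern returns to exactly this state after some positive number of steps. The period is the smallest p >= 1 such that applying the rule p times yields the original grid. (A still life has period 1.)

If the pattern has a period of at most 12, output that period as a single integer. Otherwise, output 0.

Simulating and comparing each generation to the original:
Gen 0 (original, given above): 7 live cells
Gen 1: 7 live cells, MATCHES original -> period = 1

Answer: 1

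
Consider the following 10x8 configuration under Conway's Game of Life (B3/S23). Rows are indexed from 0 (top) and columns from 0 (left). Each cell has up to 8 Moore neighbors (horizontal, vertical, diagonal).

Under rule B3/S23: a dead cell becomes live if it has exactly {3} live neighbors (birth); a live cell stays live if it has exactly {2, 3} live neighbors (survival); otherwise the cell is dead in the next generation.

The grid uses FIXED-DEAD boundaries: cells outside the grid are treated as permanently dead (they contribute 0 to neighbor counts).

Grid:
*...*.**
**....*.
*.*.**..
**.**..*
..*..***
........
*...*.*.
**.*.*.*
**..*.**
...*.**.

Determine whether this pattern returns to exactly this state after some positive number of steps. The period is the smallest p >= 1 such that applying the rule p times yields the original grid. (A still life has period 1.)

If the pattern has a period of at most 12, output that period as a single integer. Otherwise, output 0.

Simulating and comparing each generation to the original:
Gen 0 (original, given above): 36 live cells
Gen 1: 40 live cells, differs from original
Gen 2: 37 live cells, differs from original
Gen 3: 35 live cells, differs from original
Gen 4: 33 live cells, differs from original
Gen 5: 33 live cells, differs from original
Gen 6: 26 live cells, differs from original
Gen 7: 26 live cells, differs from original
Gen 8: 24 live cells, differs from original
Gen 9: 14 live cells, differs from original
Gen 10: 14 live cells, differs from original
Gen 11: 12 live cells, differs from original
Gen 12: 9 live cells, differs from original
No period found within 12 steps.

Answer: 0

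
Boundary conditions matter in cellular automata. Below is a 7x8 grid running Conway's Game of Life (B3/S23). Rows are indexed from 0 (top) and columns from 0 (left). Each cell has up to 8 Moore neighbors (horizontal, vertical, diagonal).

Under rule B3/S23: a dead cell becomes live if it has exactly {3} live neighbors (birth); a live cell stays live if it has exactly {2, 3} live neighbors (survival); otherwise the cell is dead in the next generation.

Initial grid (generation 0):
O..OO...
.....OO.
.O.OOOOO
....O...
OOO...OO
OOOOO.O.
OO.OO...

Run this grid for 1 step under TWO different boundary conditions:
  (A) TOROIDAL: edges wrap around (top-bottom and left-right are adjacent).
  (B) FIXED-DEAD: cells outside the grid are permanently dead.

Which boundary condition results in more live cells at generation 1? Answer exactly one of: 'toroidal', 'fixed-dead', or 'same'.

Answer: fixed-dead

Derivation:
Under TOROIDAL boundary, generation 1:
OOOO...O
O.O.....
...O...O
....O...
....O.O.
....O.O.
........
Population = 14

Under FIXED-DEAD boundary, generation 1:
....OO..
..O....O
...O...O
O...O...
O...O.OO
....O.OO
O...OO..
Population = 18

Comparison: toroidal=14, fixed-dead=18 -> fixed-dead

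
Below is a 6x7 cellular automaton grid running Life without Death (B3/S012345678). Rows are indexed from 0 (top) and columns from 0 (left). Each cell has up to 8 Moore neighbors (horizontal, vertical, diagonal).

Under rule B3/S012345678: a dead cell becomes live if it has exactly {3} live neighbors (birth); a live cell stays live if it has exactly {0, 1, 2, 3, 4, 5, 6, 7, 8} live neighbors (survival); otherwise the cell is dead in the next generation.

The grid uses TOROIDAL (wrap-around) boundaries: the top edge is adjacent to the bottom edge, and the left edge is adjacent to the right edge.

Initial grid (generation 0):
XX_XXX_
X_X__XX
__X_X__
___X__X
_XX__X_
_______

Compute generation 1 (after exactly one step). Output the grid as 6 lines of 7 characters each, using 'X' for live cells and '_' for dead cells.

Answer: XXXXXX_
X_X__XX
XXX_X__
_X_XXXX
_XX__X_
X__X_XX

Derivation:
Simulating step by step:
Generation 0 (given above): 16 live cells
Generation 1: 26 live cells
(generation 1 grid is the final answer)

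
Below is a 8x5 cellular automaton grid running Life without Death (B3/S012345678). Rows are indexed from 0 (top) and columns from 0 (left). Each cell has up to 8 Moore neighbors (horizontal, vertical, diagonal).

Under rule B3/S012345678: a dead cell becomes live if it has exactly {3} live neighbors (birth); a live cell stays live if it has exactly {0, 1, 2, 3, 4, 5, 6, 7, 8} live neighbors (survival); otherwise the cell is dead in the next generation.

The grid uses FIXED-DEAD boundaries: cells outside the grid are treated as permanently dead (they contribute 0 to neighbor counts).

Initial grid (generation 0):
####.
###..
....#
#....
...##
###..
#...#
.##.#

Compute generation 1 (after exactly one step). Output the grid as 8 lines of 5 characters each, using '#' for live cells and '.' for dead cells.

Simulating step by step:
Generation 0 (given above): 19 live cells
Generation 1: 26 live cells
(generation 1 grid is the final answer)

Answer: ####.
###..
#...#
#..##
#.###
###.#
#...#
.####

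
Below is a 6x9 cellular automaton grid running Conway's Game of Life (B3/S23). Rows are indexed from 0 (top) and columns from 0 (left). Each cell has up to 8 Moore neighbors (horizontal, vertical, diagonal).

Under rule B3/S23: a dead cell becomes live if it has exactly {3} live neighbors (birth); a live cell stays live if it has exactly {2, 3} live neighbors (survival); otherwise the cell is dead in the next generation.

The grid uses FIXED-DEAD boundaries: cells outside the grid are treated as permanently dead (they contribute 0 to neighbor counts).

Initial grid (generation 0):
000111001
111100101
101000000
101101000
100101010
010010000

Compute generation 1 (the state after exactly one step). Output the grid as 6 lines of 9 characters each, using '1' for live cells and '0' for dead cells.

Simulating step by step:
Generation 0 (given above): 22 live cells
Generation 1: 19 live cells
(generation 1 grid is the final answer)

Answer: 010111010
100001010
100010000
101100100
100101100
000010000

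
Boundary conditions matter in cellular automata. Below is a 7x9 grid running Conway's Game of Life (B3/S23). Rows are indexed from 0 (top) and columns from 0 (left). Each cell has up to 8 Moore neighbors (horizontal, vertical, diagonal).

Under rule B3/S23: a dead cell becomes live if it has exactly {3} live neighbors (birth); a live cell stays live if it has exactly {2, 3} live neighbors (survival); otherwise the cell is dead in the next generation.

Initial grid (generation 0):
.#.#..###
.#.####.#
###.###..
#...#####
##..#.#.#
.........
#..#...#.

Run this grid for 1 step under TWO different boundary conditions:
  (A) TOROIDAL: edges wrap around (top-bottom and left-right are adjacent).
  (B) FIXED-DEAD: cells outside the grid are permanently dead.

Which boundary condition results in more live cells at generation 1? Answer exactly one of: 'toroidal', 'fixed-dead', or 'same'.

Answer: fixed-dead

Derivation:
Under TOROIDAL boundary, generation 1:
.#.#.....
........#
..#......
..#......
.#..#.#..
.#.....#.
#.#...##.
Population = 14

Under FIXED-DEAD boundary, generation 1:
...#..#.#
........#
#.#.....#
..#.....#
##..#.#.#
##.....#.
.........
Population = 17

Comparison: toroidal=14, fixed-dead=17 -> fixed-dead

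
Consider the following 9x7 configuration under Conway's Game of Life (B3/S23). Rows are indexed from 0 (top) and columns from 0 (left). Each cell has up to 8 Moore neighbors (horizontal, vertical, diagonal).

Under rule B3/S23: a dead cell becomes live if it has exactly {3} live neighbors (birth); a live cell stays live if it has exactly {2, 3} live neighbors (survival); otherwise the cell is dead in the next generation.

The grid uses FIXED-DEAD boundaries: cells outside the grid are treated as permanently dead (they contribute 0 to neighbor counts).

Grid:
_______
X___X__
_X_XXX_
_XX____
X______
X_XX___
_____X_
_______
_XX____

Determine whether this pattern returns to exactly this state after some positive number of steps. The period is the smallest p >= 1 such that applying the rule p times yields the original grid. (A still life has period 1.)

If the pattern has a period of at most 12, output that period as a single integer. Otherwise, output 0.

Simulating and comparing each generation to the original:
Gen 0 (original, given above): 15 live cells
Gen 1: 16 live cells, differs from original
Gen 2: 9 live cells, differs from original
Gen 3: 7 live cells, differs from original
Gen 4: 8 live cells, differs from original
Gen 5: 8 live cells, differs from original
Gen 6: 10 live cells, differs from original
Gen 7: 14 live cells, differs from original
Gen 8: 11 live cells, differs from original
Gen 9: 17 live cells, differs from original
Gen 10: 11 live cells, differs from original
Gen 11: 13 live cells, differs from original
Gen 12: 10 live cells, differs from original
No period found within 12 steps.

Answer: 0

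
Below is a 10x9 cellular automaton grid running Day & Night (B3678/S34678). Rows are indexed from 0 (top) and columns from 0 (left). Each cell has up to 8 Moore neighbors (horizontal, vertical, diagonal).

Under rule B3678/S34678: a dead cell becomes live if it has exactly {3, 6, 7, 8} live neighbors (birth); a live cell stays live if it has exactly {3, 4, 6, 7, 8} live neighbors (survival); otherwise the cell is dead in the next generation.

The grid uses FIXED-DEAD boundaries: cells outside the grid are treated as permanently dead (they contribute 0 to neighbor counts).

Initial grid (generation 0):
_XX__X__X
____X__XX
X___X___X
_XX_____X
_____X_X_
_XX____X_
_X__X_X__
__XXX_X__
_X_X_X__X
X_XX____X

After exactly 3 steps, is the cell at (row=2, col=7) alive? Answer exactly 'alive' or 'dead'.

Simulating step by step:
Generation 0 (given above): 33 live cells
Generation 1: 26 live cells
_______X_
_X_X_X_XX
_X_X____X
_______X_
______X_X
_____X___
_X_____X_
_XXXX__X_
_XX____X_
_XX_X____
Generation 2: 29 live cells
______X_X
____X_XXX
____X_X_X
_______XX
_______X_
______XX_
___XX_X__
XX_X__X_X
X_XXX____
_XXX_____
Generation 3: 26 live cells
_____X___
______XXX
______XXX
______XXX
_______X_
_____XXX_
__X___X__
_X_____X_
XXX_X____
_XXXX____

Cell (2,7) at generation 3: 1 -> alive

Answer: alive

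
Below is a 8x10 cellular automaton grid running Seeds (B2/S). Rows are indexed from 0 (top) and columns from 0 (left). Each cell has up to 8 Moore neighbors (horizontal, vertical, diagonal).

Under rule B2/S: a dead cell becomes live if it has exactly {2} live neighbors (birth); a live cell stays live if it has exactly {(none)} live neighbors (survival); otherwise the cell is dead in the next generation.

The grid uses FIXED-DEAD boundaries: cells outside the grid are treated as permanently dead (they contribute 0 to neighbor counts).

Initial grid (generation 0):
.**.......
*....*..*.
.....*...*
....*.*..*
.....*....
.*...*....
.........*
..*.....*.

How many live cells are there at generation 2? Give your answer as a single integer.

Simulating step by step:
Generation 0 (given above): 16 live cells
Generation 1: 13 live cells
*.........
..*.*.*..*
.......*..
........*.
..........
....*.*...
.**.....*.
.........*
Generation 2: 27 live cells
.*.*.*....
.*.*.*.**.
...*.**..*
.......*..
.....*.*..
.***.*.*..
...*.*.*.*
.**.....*.
Population at generation 2: 27

Answer: 27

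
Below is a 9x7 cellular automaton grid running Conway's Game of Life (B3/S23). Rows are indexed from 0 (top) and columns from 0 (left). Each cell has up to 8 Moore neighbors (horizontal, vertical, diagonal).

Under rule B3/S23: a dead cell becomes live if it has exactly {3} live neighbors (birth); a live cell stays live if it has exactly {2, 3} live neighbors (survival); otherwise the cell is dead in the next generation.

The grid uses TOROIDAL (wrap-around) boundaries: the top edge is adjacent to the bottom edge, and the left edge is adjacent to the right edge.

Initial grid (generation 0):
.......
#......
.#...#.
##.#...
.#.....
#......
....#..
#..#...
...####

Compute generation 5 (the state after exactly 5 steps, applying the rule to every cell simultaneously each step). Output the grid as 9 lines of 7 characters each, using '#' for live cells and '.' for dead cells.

Answer: #....#.
.......
.#.....
#......
##.....
.......
.......
....#.#
....#.#

Derivation:
Simulating step by step:
Generation 0 (given above): 15 live cells
Generation 1: 16 live cells
....###
.......
.##...#
##.....
.##....
.......
.......
...#..#
...####
Generation 2: 13 live cells
...#..#
#.....#
.##....
.......
###....
.......
.......
...#..#
#..#...
Generation 3: 15 live cells
......#
###...#
##.....
#......
.#.....
.#.....
.......
.......
#.###.#
Generation 4: 11 live cells
.......
..#...#
..#....
#......
##.....
.......
.......
...#...
#..#.##
Generation 5: 10 live cells
(generation 5 grid is the final answer)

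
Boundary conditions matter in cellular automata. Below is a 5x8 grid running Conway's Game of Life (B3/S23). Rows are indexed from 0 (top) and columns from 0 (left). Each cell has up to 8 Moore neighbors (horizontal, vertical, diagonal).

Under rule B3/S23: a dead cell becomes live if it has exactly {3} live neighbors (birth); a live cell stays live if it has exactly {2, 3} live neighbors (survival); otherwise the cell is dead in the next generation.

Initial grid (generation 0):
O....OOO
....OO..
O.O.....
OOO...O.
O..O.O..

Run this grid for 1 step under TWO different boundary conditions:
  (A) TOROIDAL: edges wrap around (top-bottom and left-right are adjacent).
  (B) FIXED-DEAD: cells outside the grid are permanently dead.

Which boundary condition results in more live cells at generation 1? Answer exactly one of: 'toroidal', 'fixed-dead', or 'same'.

Under TOROIDAL boundary, generation 1:
O......O
OO..OO..
O.OO.O.O
O.OO....
..O.OO..
Population = 17

Under FIXED-DEAD boundary, generation 1:
....OOO.
.O..OO..
O.OO.O..
O.OO....
O.O.....
Population = 15

Comparison: toroidal=17, fixed-dead=15 -> toroidal

Answer: toroidal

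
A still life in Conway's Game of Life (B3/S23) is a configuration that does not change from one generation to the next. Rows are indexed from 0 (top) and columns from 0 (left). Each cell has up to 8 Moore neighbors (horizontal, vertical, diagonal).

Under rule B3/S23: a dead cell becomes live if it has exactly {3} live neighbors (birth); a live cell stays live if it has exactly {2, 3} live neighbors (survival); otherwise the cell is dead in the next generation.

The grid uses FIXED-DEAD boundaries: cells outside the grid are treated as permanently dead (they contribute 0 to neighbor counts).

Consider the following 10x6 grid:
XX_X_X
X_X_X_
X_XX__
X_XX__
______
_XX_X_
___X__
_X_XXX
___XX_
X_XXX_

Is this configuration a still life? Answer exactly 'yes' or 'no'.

Answer: no

Derivation:
Compute generation 1 and compare to generation 0 (given above):
Generation 1:
XXXXX_
X___X_
X___X_
__XX__
______
__XX__
_X___X
_____X
_X____
__X_X_
Cell (0,2) differs: gen0=0 vs gen1=1 -> NOT a still life.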